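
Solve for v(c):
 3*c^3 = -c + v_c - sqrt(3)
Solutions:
 v(c) = C1 + 3*c^4/4 + c^2/2 + sqrt(3)*c


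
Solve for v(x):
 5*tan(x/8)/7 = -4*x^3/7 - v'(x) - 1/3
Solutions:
 v(x) = C1 - x^4/7 - x/3 + 40*log(cos(x/8))/7


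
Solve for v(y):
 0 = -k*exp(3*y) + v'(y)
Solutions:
 v(y) = C1 + k*exp(3*y)/3


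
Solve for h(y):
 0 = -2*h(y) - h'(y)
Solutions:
 h(y) = C1*exp(-2*y)


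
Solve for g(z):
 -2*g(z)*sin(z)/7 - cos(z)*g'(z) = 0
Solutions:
 g(z) = C1*cos(z)^(2/7)


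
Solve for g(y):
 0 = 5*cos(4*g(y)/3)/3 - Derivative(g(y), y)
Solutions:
 -5*y/3 - 3*log(sin(4*g(y)/3) - 1)/8 + 3*log(sin(4*g(y)/3) + 1)/8 = C1


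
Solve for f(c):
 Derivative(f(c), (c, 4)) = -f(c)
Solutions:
 f(c) = (C1*sin(sqrt(2)*c/2) + C2*cos(sqrt(2)*c/2))*exp(-sqrt(2)*c/2) + (C3*sin(sqrt(2)*c/2) + C4*cos(sqrt(2)*c/2))*exp(sqrt(2)*c/2)


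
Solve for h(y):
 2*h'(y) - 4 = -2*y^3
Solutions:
 h(y) = C1 - y^4/4 + 2*y


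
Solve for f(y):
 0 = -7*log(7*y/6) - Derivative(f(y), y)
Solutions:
 f(y) = C1 - 7*y*log(y) + y*log(279936/823543) + 7*y


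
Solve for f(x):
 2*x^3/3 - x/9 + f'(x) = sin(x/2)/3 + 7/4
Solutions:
 f(x) = C1 - x^4/6 + x^2/18 + 7*x/4 - 2*cos(x/2)/3


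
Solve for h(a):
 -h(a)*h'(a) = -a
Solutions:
 h(a) = -sqrt(C1 + a^2)
 h(a) = sqrt(C1 + a^2)


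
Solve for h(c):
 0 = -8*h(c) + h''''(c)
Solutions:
 h(c) = C1*exp(-2^(3/4)*c) + C2*exp(2^(3/4)*c) + C3*sin(2^(3/4)*c) + C4*cos(2^(3/4)*c)


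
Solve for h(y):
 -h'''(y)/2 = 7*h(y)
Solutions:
 h(y) = C3*exp(-14^(1/3)*y) + (C1*sin(14^(1/3)*sqrt(3)*y/2) + C2*cos(14^(1/3)*sqrt(3)*y/2))*exp(14^(1/3)*y/2)


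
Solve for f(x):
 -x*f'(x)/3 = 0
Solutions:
 f(x) = C1


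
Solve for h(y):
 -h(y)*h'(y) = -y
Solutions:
 h(y) = -sqrt(C1 + y^2)
 h(y) = sqrt(C1 + y^2)


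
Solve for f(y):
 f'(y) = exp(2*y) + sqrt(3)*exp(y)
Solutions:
 f(y) = C1 + exp(2*y)/2 + sqrt(3)*exp(y)


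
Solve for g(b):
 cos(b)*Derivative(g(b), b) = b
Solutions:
 g(b) = C1 + Integral(b/cos(b), b)


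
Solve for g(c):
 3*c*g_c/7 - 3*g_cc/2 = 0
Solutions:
 g(c) = C1 + C2*erfi(sqrt(7)*c/7)


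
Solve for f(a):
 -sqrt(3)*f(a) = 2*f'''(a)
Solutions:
 f(a) = C3*exp(-2^(2/3)*3^(1/6)*a/2) + (C1*sin(6^(2/3)*a/4) + C2*cos(6^(2/3)*a/4))*exp(2^(2/3)*3^(1/6)*a/4)


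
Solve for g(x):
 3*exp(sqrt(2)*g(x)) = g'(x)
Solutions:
 g(x) = sqrt(2)*(2*log(-1/(C1 + 3*x)) - log(2))/4


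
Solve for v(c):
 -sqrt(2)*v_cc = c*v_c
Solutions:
 v(c) = C1 + C2*erf(2^(1/4)*c/2)


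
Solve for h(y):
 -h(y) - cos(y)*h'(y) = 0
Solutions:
 h(y) = C1*sqrt(sin(y) - 1)/sqrt(sin(y) + 1)


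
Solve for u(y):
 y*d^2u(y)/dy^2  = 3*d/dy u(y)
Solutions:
 u(y) = C1 + C2*y^4


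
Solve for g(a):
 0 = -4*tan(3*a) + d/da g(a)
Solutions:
 g(a) = C1 - 4*log(cos(3*a))/3


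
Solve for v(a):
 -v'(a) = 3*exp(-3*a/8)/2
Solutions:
 v(a) = C1 + 4*exp(-3*a/8)


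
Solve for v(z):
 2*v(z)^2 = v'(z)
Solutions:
 v(z) = -1/(C1 + 2*z)


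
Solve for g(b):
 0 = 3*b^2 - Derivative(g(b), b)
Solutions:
 g(b) = C1 + b^3


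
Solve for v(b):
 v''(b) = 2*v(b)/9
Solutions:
 v(b) = C1*exp(-sqrt(2)*b/3) + C2*exp(sqrt(2)*b/3)


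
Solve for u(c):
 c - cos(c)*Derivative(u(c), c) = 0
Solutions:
 u(c) = C1 + Integral(c/cos(c), c)


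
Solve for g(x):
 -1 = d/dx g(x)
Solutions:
 g(x) = C1 - x


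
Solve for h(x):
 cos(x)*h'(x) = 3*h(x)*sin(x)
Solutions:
 h(x) = C1/cos(x)^3


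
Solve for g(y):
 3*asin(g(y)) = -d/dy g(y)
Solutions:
 Integral(1/asin(_y), (_y, g(y))) = C1 - 3*y


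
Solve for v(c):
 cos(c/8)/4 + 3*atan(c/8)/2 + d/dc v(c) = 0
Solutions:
 v(c) = C1 - 3*c*atan(c/8)/2 + 6*log(c^2 + 64) - 2*sin(c/8)


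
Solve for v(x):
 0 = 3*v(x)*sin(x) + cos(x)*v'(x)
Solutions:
 v(x) = C1*cos(x)^3


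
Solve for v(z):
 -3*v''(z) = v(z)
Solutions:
 v(z) = C1*sin(sqrt(3)*z/3) + C2*cos(sqrt(3)*z/3)


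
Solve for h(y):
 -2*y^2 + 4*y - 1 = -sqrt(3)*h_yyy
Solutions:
 h(y) = C1 + C2*y + C3*y^2 + sqrt(3)*y^5/90 - sqrt(3)*y^4/18 + sqrt(3)*y^3/18


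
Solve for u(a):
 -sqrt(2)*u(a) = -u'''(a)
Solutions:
 u(a) = C3*exp(2^(1/6)*a) + (C1*sin(2^(1/6)*sqrt(3)*a/2) + C2*cos(2^(1/6)*sqrt(3)*a/2))*exp(-2^(1/6)*a/2)


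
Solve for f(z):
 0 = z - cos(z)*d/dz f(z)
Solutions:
 f(z) = C1 + Integral(z/cos(z), z)


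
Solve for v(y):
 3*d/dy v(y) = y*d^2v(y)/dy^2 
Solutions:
 v(y) = C1 + C2*y^4


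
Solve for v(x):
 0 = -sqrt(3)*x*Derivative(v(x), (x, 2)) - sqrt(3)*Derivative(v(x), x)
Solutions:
 v(x) = C1 + C2*log(x)


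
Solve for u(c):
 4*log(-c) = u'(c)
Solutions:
 u(c) = C1 + 4*c*log(-c) - 4*c


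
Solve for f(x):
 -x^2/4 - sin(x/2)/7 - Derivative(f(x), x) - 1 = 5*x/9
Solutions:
 f(x) = C1 - x^3/12 - 5*x^2/18 - x + 2*cos(x/2)/7


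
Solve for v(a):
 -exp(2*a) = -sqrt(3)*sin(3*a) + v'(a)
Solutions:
 v(a) = C1 - exp(2*a)/2 - sqrt(3)*cos(3*a)/3


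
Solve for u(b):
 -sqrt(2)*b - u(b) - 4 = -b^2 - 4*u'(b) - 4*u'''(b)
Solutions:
 u(b) = C1*exp(3^(1/3)*b*(-(9 + sqrt(273))^(1/3) + 4*3^(1/3)/(9 + sqrt(273))^(1/3))/12)*sin(3^(1/6)*b*((9 + sqrt(273))^(-1/3) + 3^(2/3)*(9 + sqrt(273))^(1/3)/12)) + C2*exp(3^(1/3)*b*(-(9 + sqrt(273))^(1/3) + 4*3^(1/3)/(9 + sqrt(273))^(1/3))/12)*cos(3^(1/6)*b*((9 + sqrt(273))^(-1/3) + 3^(2/3)*(9 + sqrt(273))^(1/3)/12)) + C3*exp(-3^(1/3)*b*(-(9 + sqrt(273))^(1/3) + 4*3^(1/3)/(9 + sqrt(273))^(1/3))/6) + b^2 - sqrt(2)*b + 8*b - 4*sqrt(2) + 28


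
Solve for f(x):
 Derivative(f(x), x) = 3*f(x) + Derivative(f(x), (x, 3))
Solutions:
 f(x) = C1*exp(6^(1/3)*x*(2*3^(1/3)/(sqrt(717) + 27)^(1/3) + 2^(1/3)*(sqrt(717) + 27)^(1/3))/12)*sin(2^(1/3)*3^(1/6)*x*(-2^(1/3)*3^(2/3)*(sqrt(717) + 27)^(1/3) + 6/(sqrt(717) + 27)^(1/3))/12) + C2*exp(6^(1/3)*x*(2*3^(1/3)/(sqrt(717) + 27)^(1/3) + 2^(1/3)*(sqrt(717) + 27)^(1/3))/12)*cos(2^(1/3)*3^(1/6)*x*(-2^(1/3)*3^(2/3)*(sqrt(717) + 27)^(1/3) + 6/(sqrt(717) + 27)^(1/3))/12) + C3*exp(-6^(1/3)*x*(2*3^(1/3)/(sqrt(717) + 27)^(1/3) + 2^(1/3)*(sqrt(717) + 27)^(1/3))/6)


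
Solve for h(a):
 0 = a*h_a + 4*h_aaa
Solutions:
 h(a) = C1 + Integral(C2*airyai(-2^(1/3)*a/2) + C3*airybi(-2^(1/3)*a/2), a)


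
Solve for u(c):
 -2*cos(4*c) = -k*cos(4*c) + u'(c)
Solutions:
 u(c) = C1 + k*sin(4*c)/4 - sin(4*c)/2


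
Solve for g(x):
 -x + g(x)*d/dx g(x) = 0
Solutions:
 g(x) = -sqrt(C1 + x^2)
 g(x) = sqrt(C1 + x^2)


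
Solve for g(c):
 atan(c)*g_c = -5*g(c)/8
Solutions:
 g(c) = C1*exp(-5*Integral(1/atan(c), c)/8)


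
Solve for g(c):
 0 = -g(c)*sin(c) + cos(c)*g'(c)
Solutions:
 g(c) = C1/cos(c)


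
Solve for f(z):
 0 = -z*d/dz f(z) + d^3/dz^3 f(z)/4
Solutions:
 f(z) = C1 + Integral(C2*airyai(2^(2/3)*z) + C3*airybi(2^(2/3)*z), z)


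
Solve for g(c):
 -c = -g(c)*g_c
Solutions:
 g(c) = -sqrt(C1 + c^2)
 g(c) = sqrt(C1 + c^2)


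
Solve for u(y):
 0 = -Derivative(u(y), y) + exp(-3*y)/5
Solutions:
 u(y) = C1 - exp(-3*y)/15


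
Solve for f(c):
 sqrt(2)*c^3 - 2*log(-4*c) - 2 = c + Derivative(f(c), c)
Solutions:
 f(c) = C1 + sqrt(2)*c^4/4 - c^2/2 - 2*c*log(-c) - 4*c*log(2)


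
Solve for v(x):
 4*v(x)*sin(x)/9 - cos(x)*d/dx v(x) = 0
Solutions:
 v(x) = C1/cos(x)^(4/9)


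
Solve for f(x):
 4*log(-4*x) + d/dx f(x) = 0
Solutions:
 f(x) = C1 - 4*x*log(-x) + 4*x*(1 - 2*log(2))


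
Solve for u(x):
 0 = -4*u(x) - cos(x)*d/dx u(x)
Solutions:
 u(x) = C1*(sin(x)^2 - 2*sin(x) + 1)/(sin(x)^2 + 2*sin(x) + 1)


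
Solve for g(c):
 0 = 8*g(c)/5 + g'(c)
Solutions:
 g(c) = C1*exp(-8*c/5)


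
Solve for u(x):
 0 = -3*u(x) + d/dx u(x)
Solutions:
 u(x) = C1*exp(3*x)


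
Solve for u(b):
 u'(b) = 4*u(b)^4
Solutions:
 u(b) = (-1/(C1 + 12*b))^(1/3)
 u(b) = (-1/(C1 + 4*b))^(1/3)*(-3^(2/3) - 3*3^(1/6)*I)/6
 u(b) = (-1/(C1 + 4*b))^(1/3)*(-3^(2/3) + 3*3^(1/6)*I)/6


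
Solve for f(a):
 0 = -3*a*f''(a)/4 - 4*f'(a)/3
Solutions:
 f(a) = C1 + C2/a^(7/9)


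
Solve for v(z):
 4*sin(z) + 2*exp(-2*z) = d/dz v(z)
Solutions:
 v(z) = C1 - 4*cos(z) - exp(-2*z)


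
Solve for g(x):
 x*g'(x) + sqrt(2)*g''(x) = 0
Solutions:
 g(x) = C1 + C2*erf(2^(1/4)*x/2)


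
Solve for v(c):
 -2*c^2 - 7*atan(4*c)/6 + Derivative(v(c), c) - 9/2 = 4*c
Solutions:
 v(c) = C1 + 2*c^3/3 + 2*c^2 + 7*c*atan(4*c)/6 + 9*c/2 - 7*log(16*c^2 + 1)/48


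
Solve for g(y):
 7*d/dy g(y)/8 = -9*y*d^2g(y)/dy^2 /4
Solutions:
 g(y) = C1 + C2*y^(11/18)


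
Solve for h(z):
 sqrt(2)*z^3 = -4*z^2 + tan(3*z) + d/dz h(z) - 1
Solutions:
 h(z) = C1 + sqrt(2)*z^4/4 + 4*z^3/3 + z + log(cos(3*z))/3


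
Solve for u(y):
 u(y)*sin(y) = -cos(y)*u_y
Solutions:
 u(y) = C1*cos(y)


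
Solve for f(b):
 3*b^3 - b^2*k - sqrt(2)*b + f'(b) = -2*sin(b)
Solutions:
 f(b) = C1 - 3*b^4/4 + b^3*k/3 + sqrt(2)*b^2/2 + 2*cos(b)


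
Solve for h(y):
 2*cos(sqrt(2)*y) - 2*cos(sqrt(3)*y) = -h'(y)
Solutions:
 h(y) = C1 - sqrt(2)*sin(sqrt(2)*y) + 2*sqrt(3)*sin(sqrt(3)*y)/3


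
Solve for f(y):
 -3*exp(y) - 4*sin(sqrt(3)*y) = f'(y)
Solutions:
 f(y) = C1 - 3*exp(y) + 4*sqrt(3)*cos(sqrt(3)*y)/3


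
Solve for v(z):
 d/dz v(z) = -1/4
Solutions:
 v(z) = C1 - z/4


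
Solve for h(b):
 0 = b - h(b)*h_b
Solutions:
 h(b) = -sqrt(C1 + b^2)
 h(b) = sqrt(C1 + b^2)


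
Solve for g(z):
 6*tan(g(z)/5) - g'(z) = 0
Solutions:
 g(z) = -5*asin(C1*exp(6*z/5)) + 5*pi
 g(z) = 5*asin(C1*exp(6*z/5))


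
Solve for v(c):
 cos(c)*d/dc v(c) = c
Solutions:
 v(c) = C1 + Integral(c/cos(c), c)


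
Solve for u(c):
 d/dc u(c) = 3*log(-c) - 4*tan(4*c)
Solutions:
 u(c) = C1 + 3*c*log(-c) - 3*c + log(cos(4*c))


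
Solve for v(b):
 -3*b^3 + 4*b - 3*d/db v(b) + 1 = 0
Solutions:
 v(b) = C1 - b^4/4 + 2*b^2/3 + b/3


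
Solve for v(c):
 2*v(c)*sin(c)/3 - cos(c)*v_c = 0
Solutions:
 v(c) = C1/cos(c)^(2/3)


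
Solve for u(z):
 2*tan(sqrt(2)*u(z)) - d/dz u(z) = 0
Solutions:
 u(z) = sqrt(2)*(pi - asin(C1*exp(2*sqrt(2)*z)))/2
 u(z) = sqrt(2)*asin(C1*exp(2*sqrt(2)*z))/2


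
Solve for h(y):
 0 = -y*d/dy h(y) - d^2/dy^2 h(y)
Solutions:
 h(y) = C1 + C2*erf(sqrt(2)*y/2)


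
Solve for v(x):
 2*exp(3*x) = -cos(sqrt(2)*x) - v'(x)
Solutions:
 v(x) = C1 - 2*exp(3*x)/3 - sqrt(2)*sin(sqrt(2)*x)/2


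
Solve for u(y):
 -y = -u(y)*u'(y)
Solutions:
 u(y) = -sqrt(C1 + y^2)
 u(y) = sqrt(C1 + y^2)


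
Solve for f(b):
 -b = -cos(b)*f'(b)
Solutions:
 f(b) = C1 + Integral(b/cos(b), b)


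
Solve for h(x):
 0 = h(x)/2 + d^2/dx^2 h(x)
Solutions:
 h(x) = C1*sin(sqrt(2)*x/2) + C2*cos(sqrt(2)*x/2)


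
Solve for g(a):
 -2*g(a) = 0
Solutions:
 g(a) = 0


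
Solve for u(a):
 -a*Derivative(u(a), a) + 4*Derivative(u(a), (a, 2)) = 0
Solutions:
 u(a) = C1 + C2*erfi(sqrt(2)*a/4)


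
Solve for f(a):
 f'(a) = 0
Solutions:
 f(a) = C1


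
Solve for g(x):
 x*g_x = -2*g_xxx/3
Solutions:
 g(x) = C1 + Integral(C2*airyai(-2^(2/3)*3^(1/3)*x/2) + C3*airybi(-2^(2/3)*3^(1/3)*x/2), x)


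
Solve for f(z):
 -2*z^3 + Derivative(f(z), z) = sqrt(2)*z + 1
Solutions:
 f(z) = C1 + z^4/2 + sqrt(2)*z^2/2 + z


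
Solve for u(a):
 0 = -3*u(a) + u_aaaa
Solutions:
 u(a) = C1*exp(-3^(1/4)*a) + C2*exp(3^(1/4)*a) + C3*sin(3^(1/4)*a) + C4*cos(3^(1/4)*a)


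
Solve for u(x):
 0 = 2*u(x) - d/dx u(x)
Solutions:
 u(x) = C1*exp(2*x)


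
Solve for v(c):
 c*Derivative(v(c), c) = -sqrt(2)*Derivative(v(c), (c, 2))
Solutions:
 v(c) = C1 + C2*erf(2^(1/4)*c/2)


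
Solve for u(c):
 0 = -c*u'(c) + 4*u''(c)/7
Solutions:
 u(c) = C1 + C2*erfi(sqrt(14)*c/4)


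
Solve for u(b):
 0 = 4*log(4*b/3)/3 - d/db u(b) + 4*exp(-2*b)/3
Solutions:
 u(b) = C1 + 4*b*log(b)/3 + 4*b*(-log(3) - 1 + 2*log(2))/3 - 2*exp(-2*b)/3


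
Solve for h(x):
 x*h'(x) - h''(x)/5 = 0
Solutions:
 h(x) = C1 + C2*erfi(sqrt(10)*x/2)


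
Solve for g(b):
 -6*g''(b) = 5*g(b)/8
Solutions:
 g(b) = C1*sin(sqrt(15)*b/12) + C2*cos(sqrt(15)*b/12)


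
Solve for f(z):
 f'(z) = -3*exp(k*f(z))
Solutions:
 f(z) = Piecewise((log(1/(C1*k + 3*k*z))/k, Ne(k, 0)), (nan, True))
 f(z) = Piecewise((C1 - 3*z, Eq(k, 0)), (nan, True))


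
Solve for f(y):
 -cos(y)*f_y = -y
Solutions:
 f(y) = C1 + Integral(y/cos(y), y)


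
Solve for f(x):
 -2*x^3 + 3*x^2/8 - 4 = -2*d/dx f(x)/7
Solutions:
 f(x) = C1 + 7*x^4/4 - 7*x^3/16 + 14*x


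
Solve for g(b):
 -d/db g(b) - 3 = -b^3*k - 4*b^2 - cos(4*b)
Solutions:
 g(b) = C1 + b^4*k/4 + 4*b^3/3 - 3*b + sin(4*b)/4


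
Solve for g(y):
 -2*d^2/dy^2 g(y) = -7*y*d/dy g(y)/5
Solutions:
 g(y) = C1 + C2*erfi(sqrt(35)*y/10)


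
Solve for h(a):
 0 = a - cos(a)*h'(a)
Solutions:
 h(a) = C1 + Integral(a/cos(a), a)


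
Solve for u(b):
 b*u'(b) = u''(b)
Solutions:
 u(b) = C1 + C2*erfi(sqrt(2)*b/2)


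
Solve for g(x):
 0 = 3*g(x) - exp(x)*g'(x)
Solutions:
 g(x) = C1*exp(-3*exp(-x))


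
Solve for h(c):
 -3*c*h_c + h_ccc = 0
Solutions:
 h(c) = C1 + Integral(C2*airyai(3^(1/3)*c) + C3*airybi(3^(1/3)*c), c)


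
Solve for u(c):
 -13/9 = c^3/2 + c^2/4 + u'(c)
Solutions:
 u(c) = C1 - c^4/8 - c^3/12 - 13*c/9


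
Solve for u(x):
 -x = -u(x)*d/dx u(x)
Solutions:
 u(x) = -sqrt(C1 + x^2)
 u(x) = sqrt(C1 + x^2)


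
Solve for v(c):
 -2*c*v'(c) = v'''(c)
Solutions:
 v(c) = C1 + Integral(C2*airyai(-2^(1/3)*c) + C3*airybi(-2^(1/3)*c), c)


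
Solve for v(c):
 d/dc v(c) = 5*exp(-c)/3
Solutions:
 v(c) = C1 - 5*exp(-c)/3


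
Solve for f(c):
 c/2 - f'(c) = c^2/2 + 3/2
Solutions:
 f(c) = C1 - c^3/6 + c^2/4 - 3*c/2


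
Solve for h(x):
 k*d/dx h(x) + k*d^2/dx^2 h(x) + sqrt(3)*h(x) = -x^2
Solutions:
 h(x) = C1*exp(x*(-1 + sqrt(k*(k - 4*sqrt(3)))/k)/2) + C2*exp(-x*(1 + sqrt(k*(k - 4*sqrt(3)))/k)/2) - 2*sqrt(3)*k^2/9 + 2*k*x/3 + 2*k/3 - sqrt(3)*x^2/3


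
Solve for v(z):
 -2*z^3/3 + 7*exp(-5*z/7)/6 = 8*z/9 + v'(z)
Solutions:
 v(z) = C1 - z^4/6 - 4*z^2/9 - 49*exp(-5*z/7)/30


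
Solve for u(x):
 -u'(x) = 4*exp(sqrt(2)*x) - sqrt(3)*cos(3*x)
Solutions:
 u(x) = C1 - 2*sqrt(2)*exp(sqrt(2)*x) + sqrt(3)*sin(3*x)/3


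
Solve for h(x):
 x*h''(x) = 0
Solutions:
 h(x) = C1 + C2*x


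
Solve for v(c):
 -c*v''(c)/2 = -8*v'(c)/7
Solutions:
 v(c) = C1 + C2*c^(23/7)


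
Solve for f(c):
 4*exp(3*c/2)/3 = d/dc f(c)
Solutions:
 f(c) = C1 + 8*exp(3*c/2)/9


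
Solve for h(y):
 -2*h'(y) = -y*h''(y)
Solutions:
 h(y) = C1 + C2*y^3


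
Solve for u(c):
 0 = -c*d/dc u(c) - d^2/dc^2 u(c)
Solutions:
 u(c) = C1 + C2*erf(sqrt(2)*c/2)


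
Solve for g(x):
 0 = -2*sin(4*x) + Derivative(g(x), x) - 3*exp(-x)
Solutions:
 g(x) = C1 - cos(4*x)/2 - 3*exp(-x)


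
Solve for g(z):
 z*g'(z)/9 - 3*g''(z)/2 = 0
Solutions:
 g(z) = C1 + C2*erfi(sqrt(3)*z/9)


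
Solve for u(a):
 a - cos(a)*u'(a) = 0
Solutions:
 u(a) = C1 + Integral(a/cos(a), a)


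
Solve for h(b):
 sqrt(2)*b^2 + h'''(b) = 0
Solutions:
 h(b) = C1 + C2*b + C3*b^2 - sqrt(2)*b^5/60


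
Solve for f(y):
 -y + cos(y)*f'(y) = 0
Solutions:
 f(y) = C1 + Integral(y/cos(y), y)


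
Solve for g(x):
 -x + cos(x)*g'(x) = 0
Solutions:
 g(x) = C1 + Integral(x/cos(x), x)


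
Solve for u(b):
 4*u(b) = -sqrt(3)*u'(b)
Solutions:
 u(b) = C1*exp(-4*sqrt(3)*b/3)


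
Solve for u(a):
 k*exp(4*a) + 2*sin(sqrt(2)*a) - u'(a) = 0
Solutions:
 u(a) = C1 + k*exp(4*a)/4 - sqrt(2)*cos(sqrt(2)*a)


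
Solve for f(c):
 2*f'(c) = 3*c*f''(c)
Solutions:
 f(c) = C1 + C2*c^(5/3)


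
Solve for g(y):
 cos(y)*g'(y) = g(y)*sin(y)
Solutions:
 g(y) = C1/cos(y)


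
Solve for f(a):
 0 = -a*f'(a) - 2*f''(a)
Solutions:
 f(a) = C1 + C2*erf(a/2)


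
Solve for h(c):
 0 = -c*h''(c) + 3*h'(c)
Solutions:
 h(c) = C1 + C2*c^4


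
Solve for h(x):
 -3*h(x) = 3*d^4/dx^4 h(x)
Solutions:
 h(x) = (C1*sin(sqrt(2)*x/2) + C2*cos(sqrt(2)*x/2))*exp(-sqrt(2)*x/2) + (C3*sin(sqrt(2)*x/2) + C4*cos(sqrt(2)*x/2))*exp(sqrt(2)*x/2)


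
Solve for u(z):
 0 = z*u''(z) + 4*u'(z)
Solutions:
 u(z) = C1 + C2/z^3


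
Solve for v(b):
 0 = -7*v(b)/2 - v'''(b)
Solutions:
 v(b) = C3*exp(-2^(2/3)*7^(1/3)*b/2) + (C1*sin(2^(2/3)*sqrt(3)*7^(1/3)*b/4) + C2*cos(2^(2/3)*sqrt(3)*7^(1/3)*b/4))*exp(2^(2/3)*7^(1/3)*b/4)


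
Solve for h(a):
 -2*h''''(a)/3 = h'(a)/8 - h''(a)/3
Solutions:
 h(a) = C1 + C2*exp(6^(1/3)*a*(4*6^(1/3)/(sqrt(345) + 27)^(1/3) + (sqrt(345) + 27)^(1/3))/24)*sin(2^(1/3)*3^(1/6)*a*(-3^(2/3)*(sqrt(345) + 27)^(1/3) + 12*2^(1/3)/(sqrt(345) + 27)^(1/3))/24) + C3*exp(6^(1/3)*a*(4*6^(1/3)/(sqrt(345) + 27)^(1/3) + (sqrt(345) + 27)^(1/3))/24)*cos(2^(1/3)*3^(1/6)*a*(-3^(2/3)*(sqrt(345) + 27)^(1/3) + 12*2^(1/3)/(sqrt(345) + 27)^(1/3))/24) + C4*exp(-6^(1/3)*a*(4*6^(1/3)/(sqrt(345) + 27)^(1/3) + (sqrt(345) + 27)^(1/3))/12)


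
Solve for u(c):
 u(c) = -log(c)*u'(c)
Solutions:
 u(c) = C1*exp(-li(c))


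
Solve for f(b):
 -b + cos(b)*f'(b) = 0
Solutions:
 f(b) = C1 + Integral(b/cos(b), b)


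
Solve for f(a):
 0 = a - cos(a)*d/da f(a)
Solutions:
 f(a) = C1 + Integral(a/cos(a), a)


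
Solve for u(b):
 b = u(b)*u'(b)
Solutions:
 u(b) = -sqrt(C1 + b^2)
 u(b) = sqrt(C1 + b^2)


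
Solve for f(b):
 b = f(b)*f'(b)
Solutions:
 f(b) = -sqrt(C1 + b^2)
 f(b) = sqrt(C1 + b^2)


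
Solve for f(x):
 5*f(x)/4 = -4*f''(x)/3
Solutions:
 f(x) = C1*sin(sqrt(15)*x/4) + C2*cos(sqrt(15)*x/4)


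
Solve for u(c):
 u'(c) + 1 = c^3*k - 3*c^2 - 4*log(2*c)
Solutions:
 u(c) = C1 + c^4*k/4 - c^3 - 4*c*log(c) - c*log(16) + 3*c


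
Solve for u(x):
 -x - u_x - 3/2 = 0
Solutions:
 u(x) = C1 - x^2/2 - 3*x/2


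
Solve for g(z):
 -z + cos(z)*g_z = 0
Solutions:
 g(z) = C1 + Integral(z/cos(z), z)


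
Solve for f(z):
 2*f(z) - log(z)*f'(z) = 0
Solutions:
 f(z) = C1*exp(2*li(z))


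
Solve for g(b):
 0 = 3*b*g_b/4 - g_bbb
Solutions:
 g(b) = C1 + Integral(C2*airyai(6^(1/3)*b/2) + C3*airybi(6^(1/3)*b/2), b)


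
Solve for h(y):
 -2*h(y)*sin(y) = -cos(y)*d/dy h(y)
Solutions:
 h(y) = C1/cos(y)^2


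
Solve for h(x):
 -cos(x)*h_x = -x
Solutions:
 h(x) = C1 + Integral(x/cos(x), x)


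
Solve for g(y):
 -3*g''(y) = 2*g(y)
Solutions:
 g(y) = C1*sin(sqrt(6)*y/3) + C2*cos(sqrt(6)*y/3)


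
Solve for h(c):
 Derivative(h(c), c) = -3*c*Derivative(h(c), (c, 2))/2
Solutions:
 h(c) = C1 + C2*c^(1/3)


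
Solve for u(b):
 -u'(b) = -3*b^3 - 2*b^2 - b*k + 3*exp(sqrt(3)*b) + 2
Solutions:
 u(b) = C1 + 3*b^4/4 + 2*b^3/3 + b^2*k/2 - 2*b - sqrt(3)*exp(sqrt(3)*b)


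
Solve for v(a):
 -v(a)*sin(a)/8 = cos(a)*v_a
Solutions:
 v(a) = C1*cos(a)^(1/8)


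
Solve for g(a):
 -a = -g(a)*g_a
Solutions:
 g(a) = -sqrt(C1 + a^2)
 g(a) = sqrt(C1 + a^2)


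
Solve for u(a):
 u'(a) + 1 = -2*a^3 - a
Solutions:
 u(a) = C1 - a^4/2 - a^2/2 - a


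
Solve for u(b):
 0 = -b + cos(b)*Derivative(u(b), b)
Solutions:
 u(b) = C1 + Integral(b/cos(b), b)


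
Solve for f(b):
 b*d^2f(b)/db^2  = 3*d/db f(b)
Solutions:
 f(b) = C1 + C2*b^4


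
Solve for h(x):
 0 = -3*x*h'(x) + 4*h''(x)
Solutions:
 h(x) = C1 + C2*erfi(sqrt(6)*x/4)


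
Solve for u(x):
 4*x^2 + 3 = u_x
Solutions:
 u(x) = C1 + 4*x^3/3 + 3*x


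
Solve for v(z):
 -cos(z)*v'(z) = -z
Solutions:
 v(z) = C1 + Integral(z/cos(z), z)


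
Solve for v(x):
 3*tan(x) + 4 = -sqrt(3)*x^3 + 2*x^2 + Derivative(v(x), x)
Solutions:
 v(x) = C1 + sqrt(3)*x^4/4 - 2*x^3/3 + 4*x - 3*log(cos(x))


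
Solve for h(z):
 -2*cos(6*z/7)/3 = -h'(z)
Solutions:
 h(z) = C1 + 7*sin(6*z/7)/9


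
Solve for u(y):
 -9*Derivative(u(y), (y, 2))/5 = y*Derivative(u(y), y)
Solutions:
 u(y) = C1 + C2*erf(sqrt(10)*y/6)


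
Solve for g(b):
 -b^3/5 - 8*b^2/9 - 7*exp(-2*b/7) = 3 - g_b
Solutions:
 g(b) = C1 + b^4/20 + 8*b^3/27 + 3*b - 49*exp(-2*b/7)/2


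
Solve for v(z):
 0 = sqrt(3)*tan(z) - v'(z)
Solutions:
 v(z) = C1 - sqrt(3)*log(cos(z))


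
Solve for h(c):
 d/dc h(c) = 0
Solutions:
 h(c) = C1


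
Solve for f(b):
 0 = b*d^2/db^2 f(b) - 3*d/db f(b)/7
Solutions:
 f(b) = C1 + C2*b^(10/7)


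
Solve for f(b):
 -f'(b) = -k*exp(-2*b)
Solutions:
 f(b) = C1 - k*exp(-2*b)/2


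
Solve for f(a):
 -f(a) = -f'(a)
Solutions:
 f(a) = C1*exp(a)


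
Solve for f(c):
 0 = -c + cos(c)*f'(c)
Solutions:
 f(c) = C1 + Integral(c/cos(c), c)


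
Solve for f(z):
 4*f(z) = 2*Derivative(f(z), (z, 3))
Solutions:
 f(z) = C3*exp(2^(1/3)*z) + (C1*sin(2^(1/3)*sqrt(3)*z/2) + C2*cos(2^(1/3)*sqrt(3)*z/2))*exp(-2^(1/3)*z/2)


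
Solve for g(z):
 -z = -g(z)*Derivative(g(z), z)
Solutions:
 g(z) = -sqrt(C1 + z^2)
 g(z) = sqrt(C1 + z^2)


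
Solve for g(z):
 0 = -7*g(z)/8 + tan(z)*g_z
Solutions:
 g(z) = C1*sin(z)^(7/8)


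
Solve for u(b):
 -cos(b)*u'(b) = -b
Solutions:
 u(b) = C1 + Integral(b/cos(b), b)


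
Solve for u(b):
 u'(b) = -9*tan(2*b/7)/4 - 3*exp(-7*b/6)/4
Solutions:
 u(b) = C1 - 63*log(tan(2*b/7)^2 + 1)/16 + 9*exp(-7*b/6)/14


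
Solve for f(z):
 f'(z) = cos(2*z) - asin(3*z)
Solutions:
 f(z) = C1 - z*asin(3*z) - sqrt(1 - 9*z^2)/3 + sin(2*z)/2


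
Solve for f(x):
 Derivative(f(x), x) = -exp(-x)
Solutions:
 f(x) = C1 + exp(-x)


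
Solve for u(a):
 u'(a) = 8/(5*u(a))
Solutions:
 u(a) = -sqrt(C1 + 80*a)/5
 u(a) = sqrt(C1 + 80*a)/5


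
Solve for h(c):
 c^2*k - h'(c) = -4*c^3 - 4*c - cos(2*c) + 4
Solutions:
 h(c) = C1 + c^4 + c^3*k/3 + 2*c^2 - 4*c + sin(2*c)/2


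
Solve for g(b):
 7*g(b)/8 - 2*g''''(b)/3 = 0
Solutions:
 g(b) = C1*exp(-21^(1/4)*b/2) + C2*exp(21^(1/4)*b/2) + C3*sin(21^(1/4)*b/2) + C4*cos(21^(1/4)*b/2)


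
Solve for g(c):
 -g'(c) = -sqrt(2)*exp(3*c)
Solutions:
 g(c) = C1 + sqrt(2)*exp(3*c)/3


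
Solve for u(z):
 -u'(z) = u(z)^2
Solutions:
 u(z) = 1/(C1 + z)


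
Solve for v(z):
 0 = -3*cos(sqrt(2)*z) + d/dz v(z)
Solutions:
 v(z) = C1 + 3*sqrt(2)*sin(sqrt(2)*z)/2


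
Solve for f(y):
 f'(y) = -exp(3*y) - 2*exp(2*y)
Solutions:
 f(y) = C1 - exp(3*y)/3 - exp(2*y)


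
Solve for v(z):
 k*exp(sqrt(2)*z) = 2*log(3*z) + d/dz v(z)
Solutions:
 v(z) = C1 + sqrt(2)*k*exp(sqrt(2)*z)/2 - 2*z*log(z) + 2*z*(1 - log(3))


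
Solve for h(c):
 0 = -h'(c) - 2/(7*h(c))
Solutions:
 h(c) = -sqrt(C1 - 28*c)/7
 h(c) = sqrt(C1 - 28*c)/7


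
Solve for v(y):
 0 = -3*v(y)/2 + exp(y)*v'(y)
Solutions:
 v(y) = C1*exp(-3*exp(-y)/2)


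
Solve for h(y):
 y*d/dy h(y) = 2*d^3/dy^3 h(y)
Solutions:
 h(y) = C1 + Integral(C2*airyai(2^(2/3)*y/2) + C3*airybi(2^(2/3)*y/2), y)


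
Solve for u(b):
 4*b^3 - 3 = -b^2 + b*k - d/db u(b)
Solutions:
 u(b) = C1 - b^4 - b^3/3 + b^2*k/2 + 3*b


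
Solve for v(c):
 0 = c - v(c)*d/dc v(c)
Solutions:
 v(c) = -sqrt(C1 + c^2)
 v(c) = sqrt(C1 + c^2)


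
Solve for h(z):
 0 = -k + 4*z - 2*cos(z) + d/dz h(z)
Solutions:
 h(z) = C1 + k*z - 2*z^2 + 2*sin(z)


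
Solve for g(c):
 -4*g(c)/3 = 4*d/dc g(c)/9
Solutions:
 g(c) = C1*exp(-3*c)


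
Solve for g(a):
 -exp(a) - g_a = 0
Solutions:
 g(a) = C1 - exp(a)


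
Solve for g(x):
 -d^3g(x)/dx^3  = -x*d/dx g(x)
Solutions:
 g(x) = C1 + Integral(C2*airyai(x) + C3*airybi(x), x)


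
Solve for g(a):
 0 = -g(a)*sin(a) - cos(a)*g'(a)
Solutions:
 g(a) = C1*cos(a)


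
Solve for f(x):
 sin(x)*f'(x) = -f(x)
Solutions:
 f(x) = C1*sqrt(cos(x) + 1)/sqrt(cos(x) - 1)


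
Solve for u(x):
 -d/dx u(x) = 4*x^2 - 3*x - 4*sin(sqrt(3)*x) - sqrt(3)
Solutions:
 u(x) = C1 - 4*x^3/3 + 3*x^2/2 + sqrt(3)*x - 4*sqrt(3)*cos(sqrt(3)*x)/3


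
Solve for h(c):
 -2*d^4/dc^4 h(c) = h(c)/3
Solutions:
 h(c) = (C1*sin(2^(1/4)*3^(3/4)*c/6) + C2*cos(2^(1/4)*3^(3/4)*c/6))*exp(-2^(1/4)*3^(3/4)*c/6) + (C3*sin(2^(1/4)*3^(3/4)*c/6) + C4*cos(2^(1/4)*3^(3/4)*c/6))*exp(2^(1/4)*3^(3/4)*c/6)


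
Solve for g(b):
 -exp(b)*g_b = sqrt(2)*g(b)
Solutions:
 g(b) = C1*exp(sqrt(2)*exp(-b))


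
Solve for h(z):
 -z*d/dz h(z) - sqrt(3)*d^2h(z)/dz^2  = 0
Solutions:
 h(z) = C1 + C2*erf(sqrt(2)*3^(3/4)*z/6)


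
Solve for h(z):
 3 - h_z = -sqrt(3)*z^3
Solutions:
 h(z) = C1 + sqrt(3)*z^4/4 + 3*z


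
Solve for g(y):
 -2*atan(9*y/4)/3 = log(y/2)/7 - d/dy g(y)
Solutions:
 g(y) = C1 + y*log(y)/7 + 2*y*atan(9*y/4)/3 - y/7 - y*log(2)/7 - 4*log(81*y^2 + 16)/27


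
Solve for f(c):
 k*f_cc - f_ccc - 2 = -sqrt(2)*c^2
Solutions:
 f(c) = C1 + C2*c + C3*exp(c*k) - sqrt(2)*c^4/(12*k) - sqrt(2)*c^3/(3*k^2) + c^2*(1 - sqrt(2)/k^2)/k


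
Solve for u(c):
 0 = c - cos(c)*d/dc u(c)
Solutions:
 u(c) = C1 + Integral(c/cos(c), c)


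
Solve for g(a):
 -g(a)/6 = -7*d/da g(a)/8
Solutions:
 g(a) = C1*exp(4*a/21)


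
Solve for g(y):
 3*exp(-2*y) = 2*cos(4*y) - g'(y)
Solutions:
 g(y) = C1 + sin(4*y)/2 + 3*exp(-2*y)/2


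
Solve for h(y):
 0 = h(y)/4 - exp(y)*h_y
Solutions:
 h(y) = C1*exp(-exp(-y)/4)


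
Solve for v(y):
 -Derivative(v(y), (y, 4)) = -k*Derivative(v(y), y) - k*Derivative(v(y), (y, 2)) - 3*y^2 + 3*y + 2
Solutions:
 v(y) = C1 + C2*exp(2^(1/3)*y*(-2*k/((-3^(1/3) + 3^(5/6)*I)*(-9*k + sqrt(3)*sqrt(k^2*(27 - 4*k)))^(1/3)) + 6^(1/3)*(-9*k + sqrt(3)*sqrt(k^2*(27 - 4*k)))^(1/3)/12 - 2^(1/3)*3^(5/6)*I*(-9*k + sqrt(3)*sqrt(k^2*(27 - 4*k)))^(1/3)/12)) + C3*exp(2^(1/3)*y*(2*k/((3^(1/3) + 3^(5/6)*I)*(-9*k + sqrt(3)*sqrt(k^2*(27 - 4*k)))^(1/3)) + 6^(1/3)*(-9*k + sqrt(3)*sqrt(k^2*(27 - 4*k)))^(1/3)/12 + 2^(1/3)*3^(5/6)*I*(-9*k + sqrt(3)*sqrt(k^2*(27 - 4*k)))^(1/3)/12)) + C4*exp(-6^(1/3)*y*(2*3^(1/3)*k/(-9*k + sqrt(3)*sqrt(k^2*(27 - 4*k)))^(1/3) + 2^(1/3)*(-9*k + sqrt(3)*sqrt(k^2*(27 - 4*k)))^(1/3))/6) - y^3/k + 9*y^2/(2*k) - 7*y/k


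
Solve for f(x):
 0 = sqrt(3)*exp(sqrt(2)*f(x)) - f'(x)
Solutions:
 f(x) = sqrt(2)*(2*log(-1/(C1 + sqrt(3)*x)) - log(2))/4


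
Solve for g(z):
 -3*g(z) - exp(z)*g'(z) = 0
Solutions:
 g(z) = C1*exp(3*exp(-z))


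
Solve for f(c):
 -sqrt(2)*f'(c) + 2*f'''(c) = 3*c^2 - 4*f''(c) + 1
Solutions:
 f(c) = C1 + C2*exp(-c*(1 + sqrt(2)*sqrt(sqrt(2) + 2)/2)) + C3*exp(c*(-1 + sqrt(2)*sqrt(sqrt(2) + 2)/2)) - sqrt(2)*c^3/2 - 6*c^2 - 49*sqrt(2)*c/2 - 6*c


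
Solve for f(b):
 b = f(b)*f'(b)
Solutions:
 f(b) = -sqrt(C1 + b^2)
 f(b) = sqrt(C1 + b^2)


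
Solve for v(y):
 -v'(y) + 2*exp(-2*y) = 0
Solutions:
 v(y) = C1 - exp(-2*y)


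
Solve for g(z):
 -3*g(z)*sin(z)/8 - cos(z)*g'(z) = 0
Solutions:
 g(z) = C1*cos(z)^(3/8)


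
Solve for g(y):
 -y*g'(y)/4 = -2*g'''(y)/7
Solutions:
 g(y) = C1 + Integral(C2*airyai(7^(1/3)*y/2) + C3*airybi(7^(1/3)*y/2), y)


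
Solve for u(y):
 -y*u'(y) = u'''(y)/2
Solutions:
 u(y) = C1 + Integral(C2*airyai(-2^(1/3)*y) + C3*airybi(-2^(1/3)*y), y)


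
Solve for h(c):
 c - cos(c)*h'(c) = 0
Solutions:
 h(c) = C1 + Integral(c/cos(c), c)


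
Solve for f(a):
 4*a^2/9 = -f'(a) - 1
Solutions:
 f(a) = C1 - 4*a^3/27 - a


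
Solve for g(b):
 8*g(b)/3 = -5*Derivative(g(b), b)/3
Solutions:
 g(b) = C1*exp(-8*b/5)


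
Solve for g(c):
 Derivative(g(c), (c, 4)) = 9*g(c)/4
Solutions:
 g(c) = C1*exp(-sqrt(6)*c/2) + C2*exp(sqrt(6)*c/2) + C3*sin(sqrt(6)*c/2) + C4*cos(sqrt(6)*c/2)


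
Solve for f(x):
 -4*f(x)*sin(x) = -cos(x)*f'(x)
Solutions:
 f(x) = C1/cos(x)^4


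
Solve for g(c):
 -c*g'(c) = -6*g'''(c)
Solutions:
 g(c) = C1 + Integral(C2*airyai(6^(2/3)*c/6) + C3*airybi(6^(2/3)*c/6), c)


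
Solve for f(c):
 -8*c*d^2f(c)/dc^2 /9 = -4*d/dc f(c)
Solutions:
 f(c) = C1 + C2*c^(11/2)


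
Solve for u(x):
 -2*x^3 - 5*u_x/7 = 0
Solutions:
 u(x) = C1 - 7*x^4/10


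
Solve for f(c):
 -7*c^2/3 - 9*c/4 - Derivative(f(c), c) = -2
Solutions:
 f(c) = C1 - 7*c^3/9 - 9*c^2/8 + 2*c


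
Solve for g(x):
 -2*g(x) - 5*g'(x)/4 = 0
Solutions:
 g(x) = C1*exp(-8*x/5)


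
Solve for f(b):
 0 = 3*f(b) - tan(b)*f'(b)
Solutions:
 f(b) = C1*sin(b)^3


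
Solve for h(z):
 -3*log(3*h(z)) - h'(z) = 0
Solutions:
 Integral(1/(log(_y) + log(3)), (_y, h(z)))/3 = C1 - z


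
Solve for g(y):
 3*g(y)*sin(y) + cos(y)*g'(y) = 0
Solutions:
 g(y) = C1*cos(y)^3


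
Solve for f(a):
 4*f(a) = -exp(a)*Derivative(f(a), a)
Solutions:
 f(a) = C1*exp(4*exp(-a))


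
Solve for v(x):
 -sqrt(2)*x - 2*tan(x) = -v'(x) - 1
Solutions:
 v(x) = C1 + sqrt(2)*x^2/2 - x - 2*log(cos(x))


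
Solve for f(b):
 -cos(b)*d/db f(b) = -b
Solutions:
 f(b) = C1 + Integral(b/cos(b), b)


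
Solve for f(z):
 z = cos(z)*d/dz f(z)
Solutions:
 f(z) = C1 + Integral(z/cos(z), z)


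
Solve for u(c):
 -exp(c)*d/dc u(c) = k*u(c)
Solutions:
 u(c) = C1*exp(k*exp(-c))


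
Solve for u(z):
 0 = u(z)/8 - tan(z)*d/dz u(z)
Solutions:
 u(z) = C1*sin(z)^(1/8)


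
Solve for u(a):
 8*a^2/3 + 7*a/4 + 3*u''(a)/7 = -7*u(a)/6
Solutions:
 u(a) = C1*sin(7*sqrt(2)*a/6) + C2*cos(7*sqrt(2)*a/6) - 16*a^2/7 - 3*a/2 + 576/343


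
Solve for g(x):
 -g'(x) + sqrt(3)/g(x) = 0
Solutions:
 g(x) = -sqrt(C1 + 2*sqrt(3)*x)
 g(x) = sqrt(C1 + 2*sqrt(3)*x)


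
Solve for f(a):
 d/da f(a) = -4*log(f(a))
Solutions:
 li(f(a)) = C1 - 4*a


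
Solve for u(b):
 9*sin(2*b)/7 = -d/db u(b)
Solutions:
 u(b) = C1 + 9*cos(2*b)/14


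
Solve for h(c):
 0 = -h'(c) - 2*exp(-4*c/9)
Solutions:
 h(c) = C1 + 9*exp(-4*c/9)/2


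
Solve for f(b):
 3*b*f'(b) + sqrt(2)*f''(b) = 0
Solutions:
 f(b) = C1 + C2*erf(2^(1/4)*sqrt(3)*b/2)


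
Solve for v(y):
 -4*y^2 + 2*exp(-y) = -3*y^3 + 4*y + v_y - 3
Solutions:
 v(y) = C1 + 3*y^4/4 - 4*y^3/3 - 2*y^2 + 3*y - 2*exp(-y)


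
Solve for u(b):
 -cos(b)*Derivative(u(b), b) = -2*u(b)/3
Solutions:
 u(b) = C1*(sin(b) + 1)^(1/3)/(sin(b) - 1)^(1/3)


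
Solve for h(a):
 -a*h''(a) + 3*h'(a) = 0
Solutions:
 h(a) = C1 + C2*a^4


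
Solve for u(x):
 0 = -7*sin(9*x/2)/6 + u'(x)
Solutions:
 u(x) = C1 - 7*cos(9*x/2)/27


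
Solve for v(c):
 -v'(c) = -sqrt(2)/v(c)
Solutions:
 v(c) = -sqrt(C1 + 2*sqrt(2)*c)
 v(c) = sqrt(C1 + 2*sqrt(2)*c)


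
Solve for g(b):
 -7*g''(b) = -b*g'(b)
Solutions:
 g(b) = C1 + C2*erfi(sqrt(14)*b/14)


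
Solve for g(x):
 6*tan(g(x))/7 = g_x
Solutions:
 g(x) = pi - asin(C1*exp(6*x/7))
 g(x) = asin(C1*exp(6*x/7))


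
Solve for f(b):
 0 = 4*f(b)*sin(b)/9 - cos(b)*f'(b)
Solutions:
 f(b) = C1/cos(b)^(4/9)


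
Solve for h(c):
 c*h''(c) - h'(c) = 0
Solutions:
 h(c) = C1 + C2*c^2


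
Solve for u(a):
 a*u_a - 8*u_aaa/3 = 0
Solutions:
 u(a) = C1 + Integral(C2*airyai(3^(1/3)*a/2) + C3*airybi(3^(1/3)*a/2), a)


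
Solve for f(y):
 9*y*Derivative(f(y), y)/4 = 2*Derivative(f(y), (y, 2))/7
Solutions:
 f(y) = C1 + C2*erfi(3*sqrt(7)*y/4)


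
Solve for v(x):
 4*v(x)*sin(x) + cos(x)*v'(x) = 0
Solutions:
 v(x) = C1*cos(x)^4


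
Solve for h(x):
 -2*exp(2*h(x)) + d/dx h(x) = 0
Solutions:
 h(x) = log(-sqrt(-1/(C1 + 2*x))) - log(2)/2
 h(x) = log(-1/(C1 + 2*x))/2 - log(2)/2


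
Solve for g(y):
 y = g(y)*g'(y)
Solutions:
 g(y) = -sqrt(C1 + y^2)
 g(y) = sqrt(C1 + y^2)


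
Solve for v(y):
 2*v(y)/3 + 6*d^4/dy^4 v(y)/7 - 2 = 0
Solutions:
 v(y) = (C1*sin(sqrt(6)*7^(1/4)*y/6) + C2*cos(sqrt(6)*7^(1/4)*y/6))*exp(-sqrt(6)*7^(1/4)*y/6) + (C3*sin(sqrt(6)*7^(1/4)*y/6) + C4*cos(sqrt(6)*7^(1/4)*y/6))*exp(sqrt(6)*7^(1/4)*y/6) + 3


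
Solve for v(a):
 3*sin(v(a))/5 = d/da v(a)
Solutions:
 -3*a/5 + log(cos(v(a)) - 1)/2 - log(cos(v(a)) + 1)/2 = C1


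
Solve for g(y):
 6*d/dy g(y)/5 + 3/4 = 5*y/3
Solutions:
 g(y) = C1 + 25*y^2/36 - 5*y/8


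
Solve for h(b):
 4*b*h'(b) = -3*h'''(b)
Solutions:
 h(b) = C1 + Integral(C2*airyai(-6^(2/3)*b/3) + C3*airybi(-6^(2/3)*b/3), b)


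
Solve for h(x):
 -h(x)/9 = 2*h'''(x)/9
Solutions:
 h(x) = C3*exp(-2^(2/3)*x/2) + (C1*sin(2^(2/3)*sqrt(3)*x/4) + C2*cos(2^(2/3)*sqrt(3)*x/4))*exp(2^(2/3)*x/4)


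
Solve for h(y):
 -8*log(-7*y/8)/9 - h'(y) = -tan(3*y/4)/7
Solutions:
 h(y) = C1 - 8*y*log(-y)/9 - 8*y*log(7)/9 + 8*y/9 + 8*y*log(2)/3 - 4*log(cos(3*y/4))/21


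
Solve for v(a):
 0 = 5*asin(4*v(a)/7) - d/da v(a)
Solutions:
 Integral(1/asin(4*_y/7), (_y, v(a))) = C1 + 5*a


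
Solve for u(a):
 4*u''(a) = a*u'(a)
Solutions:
 u(a) = C1 + C2*erfi(sqrt(2)*a/4)


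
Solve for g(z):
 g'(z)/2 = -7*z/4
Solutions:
 g(z) = C1 - 7*z^2/4


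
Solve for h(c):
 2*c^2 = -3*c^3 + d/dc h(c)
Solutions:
 h(c) = C1 + 3*c^4/4 + 2*c^3/3


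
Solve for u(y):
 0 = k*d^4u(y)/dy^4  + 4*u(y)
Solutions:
 u(y) = C1*exp(-sqrt(2)*y*(-1/k)^(1/4)) + C2*exp(sqrt(2)*y*(-1/k)^(1/4)) + C3*exp(-sqrt(2)*I*y*(-1/k)^(1/4)) + C4*exp(sqrt(2)*I*y*(-1/k)^(1/4))


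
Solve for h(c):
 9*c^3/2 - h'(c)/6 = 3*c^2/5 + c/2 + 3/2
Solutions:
 h(c) = C1 + 27*c^4/4 - 6*c^3/5 - 3*c^2/2 - 9*c


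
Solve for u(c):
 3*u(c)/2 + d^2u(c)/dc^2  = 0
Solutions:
 u(c) = C1*sin(sqrt(6)*c/2) + C2*cos(sqrt(6)*c/2)


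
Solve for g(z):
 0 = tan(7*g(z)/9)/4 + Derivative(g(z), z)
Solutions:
 g(z) = -9*asin(C1*exp(-7*z/36))/7 + 9*pi/7
 g(z) = 9*asin(C1*exp(-7*z/36))/7


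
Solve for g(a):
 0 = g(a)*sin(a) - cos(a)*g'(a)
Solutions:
 g(a) = C1/cos(a)


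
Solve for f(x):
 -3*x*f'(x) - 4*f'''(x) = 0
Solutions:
 f(x) = C1 + Integral(C2*airyai(-6^(1/3)*x/2) + C3*airybi(-6^(1/3)*x/2), x)


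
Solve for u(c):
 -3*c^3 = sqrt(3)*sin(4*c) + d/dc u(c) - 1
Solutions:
 u(c) = C1 - 3*c^4/4 + c + sqrt(3)*cos(4*c)/4


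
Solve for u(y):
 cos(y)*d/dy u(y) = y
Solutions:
 u(y) = C1 + Integral(y/cos(y), y)


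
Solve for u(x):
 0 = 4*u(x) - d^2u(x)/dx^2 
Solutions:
 u(x) = C1*exp(-2*x) + C2*exp(2*x)


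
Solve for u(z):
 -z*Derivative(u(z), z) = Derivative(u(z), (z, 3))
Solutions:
 u(z) = C1 + Integral(C2*airyai(-z) + C3*airybi(-z), z)


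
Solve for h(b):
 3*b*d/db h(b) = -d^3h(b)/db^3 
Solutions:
 h(b) = C1 + Integral(C2*airyai(-3^(1/3)*b) + C3*airybi(-3^(1/3)*b), b)


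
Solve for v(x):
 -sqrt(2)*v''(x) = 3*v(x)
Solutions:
 v(x) = C1*sin(2^(3/4)*sqrt(3)*x/2) + C2*cos(2^(3/4)*sqrt(3)*x/2)


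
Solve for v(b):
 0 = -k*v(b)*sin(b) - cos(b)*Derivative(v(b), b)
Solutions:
 v(b) = C1*exp(k*log(cos(b)))


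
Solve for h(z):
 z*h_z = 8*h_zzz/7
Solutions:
 h(z) = C1 + Integral(C2*airyai(7^(1/3)*z/2) + C3*airybi(7^(1/3)*z/2), z)


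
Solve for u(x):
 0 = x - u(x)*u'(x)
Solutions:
 u(x) = -sqrt(C1 + x^2)
 u(x) = sqrt(C1 + x^2)


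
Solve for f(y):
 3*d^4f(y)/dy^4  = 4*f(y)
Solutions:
 f(y) = C1*exp(-sqrt(2)*3^(3/4)*y/3) + C2*exp(sqrt(2)*3^(3/4)*y/3) + C3*sin(sqrt(2)*3^(3/4)*y/3) + C4*cos(sqrt(2)*3^(3/4)*y/3)


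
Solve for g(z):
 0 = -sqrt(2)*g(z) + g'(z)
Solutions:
 g(z) = C1*exp(sqrt(2)*z)


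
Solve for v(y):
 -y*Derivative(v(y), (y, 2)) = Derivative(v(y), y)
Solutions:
 v(y) = C1 + C2*log(y)


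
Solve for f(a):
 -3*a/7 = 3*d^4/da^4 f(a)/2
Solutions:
 f(a) = C1 + C2*a + C3*a^2 + C4*a^3 - a^5/420


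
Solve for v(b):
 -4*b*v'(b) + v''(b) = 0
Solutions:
 v(b) = C1 + C2*erfi(sqrt(2)*b)


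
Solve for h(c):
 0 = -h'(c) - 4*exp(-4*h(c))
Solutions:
 h(c) = log(-I*(C1 - 16*c)^(1/4))
 h(c) = log(I*(C1 - 16*c)^(1/4))
 h(c) = log(-(C1 - 16*c)^(1/4))
 h(c) = log(C1 - 16*c)/4


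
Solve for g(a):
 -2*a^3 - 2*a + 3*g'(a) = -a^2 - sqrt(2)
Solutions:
 g(a) = C1 + a^4/6 - a^3/9 + a^2/3 - sqrt(2)*a/3


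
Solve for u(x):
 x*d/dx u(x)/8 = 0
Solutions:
 u(x) = C1


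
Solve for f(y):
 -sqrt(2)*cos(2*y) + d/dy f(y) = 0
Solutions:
 f(y) = C1 + sqrt(2)*sin(2*y)/2


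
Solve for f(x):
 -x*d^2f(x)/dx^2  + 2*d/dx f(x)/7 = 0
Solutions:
 f(x) = C1 + C2*x^(9/7)


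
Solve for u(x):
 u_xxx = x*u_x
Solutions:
 u(x) = C1 + Integral(C2*airyai(x) + C3*airybi(x), x)


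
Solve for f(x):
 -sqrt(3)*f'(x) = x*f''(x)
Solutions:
 f(x) = C1 + C2*x^(1 - sqrt(3))


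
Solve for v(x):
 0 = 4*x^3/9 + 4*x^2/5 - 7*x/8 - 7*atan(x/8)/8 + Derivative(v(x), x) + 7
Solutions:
 v(x) = C1 - x^4/9 - 4*x^3/15 + 7*x^2/16 + 7*x*atan(x/8)/8 - 7*x - 7*log(x^2 + 64)/2


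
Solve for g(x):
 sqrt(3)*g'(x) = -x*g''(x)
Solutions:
 g(x) = C1 + C2*x^(1 - sqrt(3))


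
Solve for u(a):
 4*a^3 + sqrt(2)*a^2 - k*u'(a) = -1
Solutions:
 u(a) = C1 + a^4/k + sqrt(2)*a^3/(3*k) + a/k


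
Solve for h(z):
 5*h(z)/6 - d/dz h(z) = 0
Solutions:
 h(z) = C1*exp(5*z/6)


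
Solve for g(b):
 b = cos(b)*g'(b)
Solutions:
 g(b) = C1 + Integral(b/cos(b), b)


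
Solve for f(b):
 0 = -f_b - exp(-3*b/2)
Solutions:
 f(b) = C1 + 2*exp(-3*b/2)/3


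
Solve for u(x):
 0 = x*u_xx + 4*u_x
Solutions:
 u(x) = C1 + C2/x^3


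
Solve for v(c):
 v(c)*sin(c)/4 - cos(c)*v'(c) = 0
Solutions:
 v(c) = C1/cos(c)^(1/4)


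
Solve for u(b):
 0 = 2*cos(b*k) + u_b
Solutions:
 u(b) = C1 - 2*sin(b*k)/k


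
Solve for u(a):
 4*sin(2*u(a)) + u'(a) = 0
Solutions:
 u(a) = pi - acos((-C1 - exp(16*a))/(C1 - exp(16*a)))/2
 u(a) = acos((-C1 - exp(16*a))/(C1 - exp(16*a)))/2


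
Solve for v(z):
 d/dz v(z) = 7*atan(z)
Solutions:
 v(z) = C1 + 7*z*atan(z) - 7*log(z^2 + 1)/2


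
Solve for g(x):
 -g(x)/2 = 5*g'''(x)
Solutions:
 g(x) = C3*exp(-10^(2/3)*x/10) + (C1*sin(10^(2/3)*sqrt(3)*x/20) + C2*cos(10^(2/3)*sqrt(3)*x/20))*exp(10^(2/3)*x/20)


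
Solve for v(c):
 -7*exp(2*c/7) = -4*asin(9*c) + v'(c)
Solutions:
 v(c) = C1 + 4*c*asin(9*c) + 4*sqrt(1 - 81*c^2)/9 - 49*exp(2*c/7)/2


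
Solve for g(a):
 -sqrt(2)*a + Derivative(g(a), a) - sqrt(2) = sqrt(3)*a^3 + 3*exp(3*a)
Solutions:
 g(a) = C1 + sqrt(3)*a^4/4 + sqrt(2)*a^2/2 + sqrt(2)*a + exp(3*a)


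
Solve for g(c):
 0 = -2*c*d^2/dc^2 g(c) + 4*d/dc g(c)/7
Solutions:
 g(c) = C1 + C2*c^(9/7)


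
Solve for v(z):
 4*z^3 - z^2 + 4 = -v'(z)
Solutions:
 v(z) = C1 - z^4 + z^3/3 - 4*z


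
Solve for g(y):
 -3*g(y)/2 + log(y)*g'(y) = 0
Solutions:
 g(y) = C1*exp(3*li(y)/2)


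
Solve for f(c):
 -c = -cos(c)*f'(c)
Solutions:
 f(c) = C1 + Integral(c/cos(c), c)


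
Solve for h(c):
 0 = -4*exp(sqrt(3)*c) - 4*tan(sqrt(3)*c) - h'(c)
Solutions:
 h(c) = C1 - 4*sqrt(3)*exp(sqrt(3)*c)/3 + 4*sqrt(3)*log(cos(sqrt(3)*c))/3


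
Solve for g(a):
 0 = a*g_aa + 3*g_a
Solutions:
 g(a) = C1 + C2/a^2


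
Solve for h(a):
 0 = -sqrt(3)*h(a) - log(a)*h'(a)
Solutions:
 h(a) = C1*exp(-sqrt(3)*li(a))


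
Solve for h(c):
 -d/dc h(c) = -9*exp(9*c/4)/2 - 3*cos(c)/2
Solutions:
 h(c) = C1 + 2*exp(9*c/4) + 3*sin(c)/2


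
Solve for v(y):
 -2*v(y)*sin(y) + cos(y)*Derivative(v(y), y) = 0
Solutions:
 v(y) = C1/cos(y)^2


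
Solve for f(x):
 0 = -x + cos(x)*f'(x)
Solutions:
 f(x) = C1 + Integral(x/cos(x), x)


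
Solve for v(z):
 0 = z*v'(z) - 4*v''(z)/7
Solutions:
 v(z) = C1 + C2*erfi(sqrt(14)*z/4)


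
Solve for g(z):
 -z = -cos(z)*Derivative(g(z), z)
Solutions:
 g(z) = C1 + Integral(z/cos(z), z)


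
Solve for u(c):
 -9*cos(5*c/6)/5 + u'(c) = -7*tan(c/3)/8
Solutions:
 u(c) = C1 + 21*log(cos(c/3))/8 + 54*sin(5*c/6)/25


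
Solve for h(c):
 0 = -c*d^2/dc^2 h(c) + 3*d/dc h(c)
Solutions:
 h(c) = C1 + C2*c^4


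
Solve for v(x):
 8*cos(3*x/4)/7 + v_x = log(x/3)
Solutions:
 v(x) = C1 + x*log(x) - x*log(3) - x - 32*sin(3*x/4)/21


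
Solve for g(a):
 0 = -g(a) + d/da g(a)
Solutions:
 g(a) = C1*exp(a)


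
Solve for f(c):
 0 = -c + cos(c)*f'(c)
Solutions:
 f(c) = C1 + Integral(c/cos(c), c)


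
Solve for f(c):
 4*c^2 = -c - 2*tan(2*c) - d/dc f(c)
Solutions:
 f(c) = C1 - 4*c^3/3 - c^2/2 + log(cos(2*c))


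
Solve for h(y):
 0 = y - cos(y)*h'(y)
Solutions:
 h(y) = C1 + Integral(y/cos(y), y)
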